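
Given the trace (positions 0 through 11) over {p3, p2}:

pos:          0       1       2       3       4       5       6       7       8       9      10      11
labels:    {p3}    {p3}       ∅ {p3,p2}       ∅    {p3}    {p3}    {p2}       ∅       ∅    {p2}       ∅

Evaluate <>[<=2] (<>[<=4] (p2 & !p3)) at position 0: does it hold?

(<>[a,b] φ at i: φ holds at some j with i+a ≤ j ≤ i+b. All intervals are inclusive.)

No

Check <>[<=4] (p2 & !p3) at each j in [0,2]:
  j=0: fails (none in [0,4])
  j=1: fails (none in [1,5])
  j=2: fails (none in [2,6])
No position in the window satisfies it → formula fails.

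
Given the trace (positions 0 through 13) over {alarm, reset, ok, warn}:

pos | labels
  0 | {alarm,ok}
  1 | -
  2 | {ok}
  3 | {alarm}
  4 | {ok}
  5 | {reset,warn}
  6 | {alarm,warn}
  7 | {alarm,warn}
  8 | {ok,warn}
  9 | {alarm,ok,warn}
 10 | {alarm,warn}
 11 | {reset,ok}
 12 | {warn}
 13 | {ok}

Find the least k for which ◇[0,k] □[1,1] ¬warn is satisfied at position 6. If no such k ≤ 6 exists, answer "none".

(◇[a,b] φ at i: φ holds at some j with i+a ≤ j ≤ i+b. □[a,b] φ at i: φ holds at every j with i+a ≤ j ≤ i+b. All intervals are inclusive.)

Scan j = 6,7,… for □[1,1] ¬warn:
  j=6: fails
  j=7: fails
  j=8: fails
  j=9: fails
  j=10: holds
First hit at j=10, so smallest k = 10-6 = 4.

4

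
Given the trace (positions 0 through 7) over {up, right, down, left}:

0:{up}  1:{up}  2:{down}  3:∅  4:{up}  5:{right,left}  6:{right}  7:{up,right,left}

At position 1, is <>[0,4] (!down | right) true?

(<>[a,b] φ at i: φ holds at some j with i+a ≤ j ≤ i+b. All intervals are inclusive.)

Check (!down | right) at each j in [1,5]:
  j=1: true
  j=2: false
  j=3: true
  j=4: true
  j=5: true
Found at j=1 → formula holds.

Holds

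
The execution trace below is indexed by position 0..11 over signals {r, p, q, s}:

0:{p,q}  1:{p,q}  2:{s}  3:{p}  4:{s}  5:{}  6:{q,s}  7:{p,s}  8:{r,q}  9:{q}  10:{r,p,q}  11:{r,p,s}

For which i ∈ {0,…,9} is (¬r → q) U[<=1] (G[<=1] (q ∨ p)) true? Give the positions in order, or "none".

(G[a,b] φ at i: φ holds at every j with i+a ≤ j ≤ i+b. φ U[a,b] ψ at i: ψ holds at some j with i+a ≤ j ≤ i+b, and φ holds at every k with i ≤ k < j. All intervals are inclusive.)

0, 6, 7, 8, 9

Evaluate at each i in [0,9]:
  i=0: ✓ (rhs at j=0)
  i=1: ✗ (no rhs in [1,2])
  i=2: ✗ (no rhs in [2,3])
  i=3: ✗ (no rhs in [3,4])
  i=4: ✗ (no rhs in [4,5])
  i=5: ✗ (lhs fails at k=5 before rhs at j=6)
  i=6: ✓ (rhs at j=6)
  i=7: ✓ (rhs at j=7)
  i=8: ✓ (rhs at j=8)
  i=9: ✓ (rhs at j=9)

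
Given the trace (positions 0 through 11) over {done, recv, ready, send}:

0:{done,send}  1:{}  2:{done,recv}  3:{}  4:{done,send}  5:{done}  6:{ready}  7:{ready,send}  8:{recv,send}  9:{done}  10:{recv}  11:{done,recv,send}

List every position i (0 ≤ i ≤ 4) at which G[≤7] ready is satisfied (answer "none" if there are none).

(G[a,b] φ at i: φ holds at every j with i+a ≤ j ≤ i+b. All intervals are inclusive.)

none

Evaluate at each i in [0,4]:
  i=0: ✗ (fails at j=0)
  i=1: ✗ (fails at j=1)
  i=2: ✗ (fails at j=2)
  i=3: ✗ (fails at j=3)
  i=4: ✗ (fails at j=4)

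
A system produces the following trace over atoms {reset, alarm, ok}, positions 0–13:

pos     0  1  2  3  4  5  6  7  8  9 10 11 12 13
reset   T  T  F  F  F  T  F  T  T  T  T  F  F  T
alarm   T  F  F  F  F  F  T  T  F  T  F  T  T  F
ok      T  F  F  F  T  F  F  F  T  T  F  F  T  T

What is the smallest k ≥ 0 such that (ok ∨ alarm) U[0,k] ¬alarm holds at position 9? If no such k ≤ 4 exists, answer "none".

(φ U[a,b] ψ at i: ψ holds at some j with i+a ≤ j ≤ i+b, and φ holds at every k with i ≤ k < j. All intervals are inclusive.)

Need earliest j ≥ 9 with ¬alarm, and (ok ∨ alarm) at every k in [9,j-1].
  j=9: rhs fails.
  j=10: rhs holds; lhs holds on [9,9]. k = 1.

1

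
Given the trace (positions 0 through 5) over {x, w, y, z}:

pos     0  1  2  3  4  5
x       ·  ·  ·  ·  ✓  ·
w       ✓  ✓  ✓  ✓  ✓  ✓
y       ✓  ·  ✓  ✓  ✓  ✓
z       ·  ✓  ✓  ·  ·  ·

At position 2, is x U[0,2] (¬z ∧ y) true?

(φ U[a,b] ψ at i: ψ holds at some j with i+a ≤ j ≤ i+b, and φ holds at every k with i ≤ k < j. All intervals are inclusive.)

False

Need some j in [2,4] with (¬z ∧ y), and x at every k in [2,j-1].
  j=2: (¬z ∧ y) false.
  j=3: (¬z ∧ y) holds, but x fails at k=2 → not this j.
  j=4: (¬z ∧ y) holds, but x fails at k=2 → not this j.
No j in the window works → until fails.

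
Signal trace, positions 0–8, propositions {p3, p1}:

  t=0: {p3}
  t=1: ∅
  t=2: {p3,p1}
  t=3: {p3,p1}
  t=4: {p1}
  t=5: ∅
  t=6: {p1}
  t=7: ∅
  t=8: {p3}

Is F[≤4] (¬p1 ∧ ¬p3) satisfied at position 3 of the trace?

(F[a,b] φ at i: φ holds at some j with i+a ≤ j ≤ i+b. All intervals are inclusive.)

Check (¬p1 ∧ ¬p3) at each j in [3,7]:
  j=3: false
  j=4: false
  j=5: true
  j=6: false
  j=7: true
Found at j=5 → formula holds.

True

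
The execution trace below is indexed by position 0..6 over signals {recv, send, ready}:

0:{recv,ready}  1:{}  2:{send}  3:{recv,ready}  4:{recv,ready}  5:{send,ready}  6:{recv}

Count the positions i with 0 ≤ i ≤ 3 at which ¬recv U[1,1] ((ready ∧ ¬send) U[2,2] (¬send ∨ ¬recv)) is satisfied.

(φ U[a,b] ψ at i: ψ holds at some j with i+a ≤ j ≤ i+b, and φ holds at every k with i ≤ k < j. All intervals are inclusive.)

Evaluate at each i in [0,3]:
  i=0: ✗ (no rhs in [1,1])
  i=1: ✗ (no rhs in [2,2])
  i=2: ✓ (rhs at j=3; lhs holds on [2,2])
  i=3: ✗ (no rhs in [4,4])
Positions where it holds: {2} → 1.

1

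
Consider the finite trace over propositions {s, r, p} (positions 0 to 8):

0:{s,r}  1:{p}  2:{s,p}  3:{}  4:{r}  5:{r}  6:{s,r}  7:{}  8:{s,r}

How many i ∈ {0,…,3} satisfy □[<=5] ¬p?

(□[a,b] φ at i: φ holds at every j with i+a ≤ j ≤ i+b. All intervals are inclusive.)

Evaluate at each i in [0,3]:
  i=0: ✗ (fails at j=1)
  i=1: ✗ (fails at j=1)
  i=2: ✗ (fails at j=2)
  i=3: ✓ (all of [3,8])
Positions where it holds: {3} → 1.

1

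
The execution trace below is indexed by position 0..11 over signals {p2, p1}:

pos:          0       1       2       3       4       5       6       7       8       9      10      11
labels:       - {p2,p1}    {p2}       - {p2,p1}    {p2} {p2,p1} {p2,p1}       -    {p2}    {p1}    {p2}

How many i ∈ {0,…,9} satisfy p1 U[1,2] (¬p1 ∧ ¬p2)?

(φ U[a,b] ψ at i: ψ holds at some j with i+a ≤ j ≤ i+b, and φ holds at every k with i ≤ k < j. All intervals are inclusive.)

2

Evaluate at each i in [0,9]:
  i=0: ✗ (no rhs in [1,2])
  i=1: ✗ (lhs fails at k=2 before rhs at j=3)
  i=2: ✗ (lhs fails at k=2 before rhs at j=3)
  i=3: ✗ (no rhs in [4,5])
  i=4: ✗ (no rhs in [5,6])
  i=5: ✗ (no rhs in [6,7])
  i=6: ✓ (rhs at j=8; lhs holds on [6,7])
  i=7: ✓ (rhs at j=8; lhs holds on [7,7])
  i=8: ✗ (no rhs in [9,10])
  i=9: ✗ (no rhs in [10,11])
Positions where it holds: {6, 7} → 2.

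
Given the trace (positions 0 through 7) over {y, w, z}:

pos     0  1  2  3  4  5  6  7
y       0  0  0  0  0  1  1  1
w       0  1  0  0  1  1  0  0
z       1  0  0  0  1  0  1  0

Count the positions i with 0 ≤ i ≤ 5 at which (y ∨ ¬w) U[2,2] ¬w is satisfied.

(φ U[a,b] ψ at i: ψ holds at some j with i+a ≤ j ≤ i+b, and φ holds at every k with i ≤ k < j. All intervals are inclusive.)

Evaluate at each i in [0,5]:
  i=0: ✗ (lhs fails at k=1 before rhs at j=2)
  i=1: ✗ (lhs fails at k=1 before rhs at j=3)
  i=2: ✗ (no rhs in [4,4])
  i=3: ✗ (no rhs in [5,5])
  i=4: ✗ (lhs fails at k=4 before rhs at j=6)
  i=5: ✓ (rhs at j=7; lhs holds on [5,6])
Positions where it holds: {5} → 1.

1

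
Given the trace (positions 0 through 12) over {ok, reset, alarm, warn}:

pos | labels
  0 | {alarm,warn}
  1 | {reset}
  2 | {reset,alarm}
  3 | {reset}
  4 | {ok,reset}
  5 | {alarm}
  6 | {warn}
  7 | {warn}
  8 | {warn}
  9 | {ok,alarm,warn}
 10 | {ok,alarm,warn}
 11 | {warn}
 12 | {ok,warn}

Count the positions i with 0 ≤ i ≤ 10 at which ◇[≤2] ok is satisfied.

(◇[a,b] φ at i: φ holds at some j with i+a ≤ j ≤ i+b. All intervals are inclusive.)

Evaluate at each i in [0,10]:
  i=0: ✗ (none in [0,2])
  i=1: ✗ (none in [1,3])
  i=2: ✓ (witness j=4)
  i=3: ✓ (witness j=4)
  i=4: ✓ (witness j=4)
  i=5: ✗ (none in [5,7])
  i=6: ✗ (none in [6,8])
  i=7: ✓ (witness j=9)
  i=8: ✓ (witness j=9)
  i=9: ✓ (witness j=9)
  i=10: ✓ (witness j=10)
Positions where it holds: {2, 3, 4, 7, 8, 9, 10} → 7.

7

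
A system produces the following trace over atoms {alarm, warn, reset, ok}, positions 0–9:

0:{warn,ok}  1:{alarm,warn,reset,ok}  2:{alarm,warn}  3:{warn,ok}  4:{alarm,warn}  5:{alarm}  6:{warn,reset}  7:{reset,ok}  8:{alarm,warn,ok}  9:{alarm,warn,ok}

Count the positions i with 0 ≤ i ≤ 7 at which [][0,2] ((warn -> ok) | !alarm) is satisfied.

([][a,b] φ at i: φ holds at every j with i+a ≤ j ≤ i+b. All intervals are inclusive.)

3

Evaluate at each i in [0,7]:
  i=0: ✗ (fails at j=2)
  i=1: ✗ (fails at j=2)
  i=2: ✗ (fails at j=2)
  i=3: ✗ (fails at j=4)
  i=4: ✗ (fails at j=4)
  i=5: ✓ (all of [5,7])
  i=6: ✓ (all of [6,8])
  i=7: ✓ (all of [7,9])
Positions where it holds: {5, 6, 7} → 3.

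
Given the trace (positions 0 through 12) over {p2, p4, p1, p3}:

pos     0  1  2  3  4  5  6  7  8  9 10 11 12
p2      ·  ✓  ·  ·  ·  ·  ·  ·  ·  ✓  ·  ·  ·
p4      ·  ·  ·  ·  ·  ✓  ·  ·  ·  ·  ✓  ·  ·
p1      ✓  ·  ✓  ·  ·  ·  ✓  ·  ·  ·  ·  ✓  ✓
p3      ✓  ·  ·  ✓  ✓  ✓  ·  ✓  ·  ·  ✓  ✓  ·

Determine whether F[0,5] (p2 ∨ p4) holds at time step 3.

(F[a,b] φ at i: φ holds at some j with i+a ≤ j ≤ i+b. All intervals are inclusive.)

Check (p2 ∨ p4) at each j in [3,8]:
  j=3: false
  j=4: false
  j=5: true
  j=6: false
  j=7: false
  j=8: false
Found at j=5 → formula holds.

Yes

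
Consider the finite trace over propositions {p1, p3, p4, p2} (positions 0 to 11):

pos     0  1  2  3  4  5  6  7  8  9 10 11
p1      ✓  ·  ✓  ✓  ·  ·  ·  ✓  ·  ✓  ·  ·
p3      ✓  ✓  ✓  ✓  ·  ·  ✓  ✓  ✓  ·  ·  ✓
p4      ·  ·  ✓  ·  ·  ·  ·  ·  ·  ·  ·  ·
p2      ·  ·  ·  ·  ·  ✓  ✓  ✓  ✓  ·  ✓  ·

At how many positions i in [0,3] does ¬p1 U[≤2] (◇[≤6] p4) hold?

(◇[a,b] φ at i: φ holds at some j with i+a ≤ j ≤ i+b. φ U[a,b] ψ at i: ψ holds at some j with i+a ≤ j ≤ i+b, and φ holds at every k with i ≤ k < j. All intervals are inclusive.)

Evaluate at each i in [0,3]:
  i=0: ✓ (rhs at j=0)
  i=1: ✓ (rhs at j=1)
  i=2: ✓ (rhs at j=2)
  i=3: ✗ (no rhs in [3,5])
Positions where it holds: {0, 1, 2} → 3.

3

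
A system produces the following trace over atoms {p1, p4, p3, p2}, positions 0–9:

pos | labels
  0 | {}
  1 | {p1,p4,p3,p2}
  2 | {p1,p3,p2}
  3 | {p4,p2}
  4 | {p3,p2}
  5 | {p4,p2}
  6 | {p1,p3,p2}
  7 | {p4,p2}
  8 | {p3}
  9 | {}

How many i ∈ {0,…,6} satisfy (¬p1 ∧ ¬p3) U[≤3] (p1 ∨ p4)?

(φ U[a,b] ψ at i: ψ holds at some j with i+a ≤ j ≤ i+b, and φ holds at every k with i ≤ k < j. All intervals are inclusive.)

Evaluate at each i in [0,6]:
  i=0: ✓ (rhs at j=1; lhs holds on [0,0])
  i=1: ✓ (rhs at j=1)
  i=2: ✓ (rhs at j=2)
  i=3: ✓ (rhs at j=3)
  i=4: ✗ (lhs fails at k=4 before rhs at j=5)
  i=5: ✓ (rhs at j=5)
  i=6: ✓ (rhs at j=6)
Positions where it holds: {0, 1, 2, 3, 5, 6} → 6.

6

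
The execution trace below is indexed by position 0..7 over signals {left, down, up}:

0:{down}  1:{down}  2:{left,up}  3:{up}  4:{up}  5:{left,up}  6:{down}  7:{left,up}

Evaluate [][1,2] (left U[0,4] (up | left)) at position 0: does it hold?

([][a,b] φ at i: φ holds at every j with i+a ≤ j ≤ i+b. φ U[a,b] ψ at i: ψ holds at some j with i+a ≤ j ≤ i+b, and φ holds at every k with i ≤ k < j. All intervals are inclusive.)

Check (left U[0,4] (up | left)) at every j in [1,2]:
  j=1: fails
  j=2: holds
Fails at j=1 → formula fails.

Does not hold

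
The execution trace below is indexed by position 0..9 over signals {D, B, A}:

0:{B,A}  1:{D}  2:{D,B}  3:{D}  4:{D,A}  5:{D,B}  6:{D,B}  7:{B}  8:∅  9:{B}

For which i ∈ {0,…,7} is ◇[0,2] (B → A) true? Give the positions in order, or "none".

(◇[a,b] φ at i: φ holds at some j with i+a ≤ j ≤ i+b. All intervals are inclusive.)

0, 1, 2, 3, 4, 6, 7

Evaluate at each i in [0,7]:
  i=0: ✓ (witness j=0)
  i=1: ✓ (witness j=1)
  i=2: ✓ (witness j=3)
  i=3: ✓ (witness j=3)
  i=4: ✓ (witness j=4)
  i=5: ✗ (none in [5,7])
  i=6: ✓ (witness j=8)
  i=7: ✓ (witness j=8)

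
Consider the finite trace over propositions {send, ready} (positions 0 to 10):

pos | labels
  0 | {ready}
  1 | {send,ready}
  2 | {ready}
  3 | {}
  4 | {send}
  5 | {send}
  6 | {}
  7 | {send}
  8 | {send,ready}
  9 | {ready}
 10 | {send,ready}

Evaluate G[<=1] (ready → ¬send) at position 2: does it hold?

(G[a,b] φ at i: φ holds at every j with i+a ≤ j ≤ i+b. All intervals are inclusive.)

Holds

Check (ready → ¬send) at every j in [2,3]:
  j=2: antecedent true; consequent true → ✓
  j=3: antecedent false → ✓
All positions satisfy it → formula holds.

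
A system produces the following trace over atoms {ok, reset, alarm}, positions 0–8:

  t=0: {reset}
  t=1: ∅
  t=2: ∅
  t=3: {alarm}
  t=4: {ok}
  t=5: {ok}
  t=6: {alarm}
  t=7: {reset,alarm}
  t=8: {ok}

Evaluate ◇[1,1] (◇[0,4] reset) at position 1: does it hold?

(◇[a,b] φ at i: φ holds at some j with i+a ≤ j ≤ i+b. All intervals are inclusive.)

Does not hold

Check ◇[0,4] reset at each j in [2,2]:
  j=2: fails (none in [2,6])
No position in the window satisfies it → formula fails.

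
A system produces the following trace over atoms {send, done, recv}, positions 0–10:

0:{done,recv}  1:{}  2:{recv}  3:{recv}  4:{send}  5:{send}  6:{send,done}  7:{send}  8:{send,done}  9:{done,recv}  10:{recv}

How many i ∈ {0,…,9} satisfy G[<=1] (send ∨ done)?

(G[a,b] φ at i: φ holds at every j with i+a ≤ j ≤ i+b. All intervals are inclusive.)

5

Evaluate at each i in [0,9]:
  i=0: ✗ (fails at j=1)
  i=1: ✗ (fails at j=1)
  i=2: ✗ (fails at j=2)
  i=3: ✗ (fails at j=3)
  i=4: ✓ (all of [4,5])
  i=5: ✓ (all of [5,6])
  i=6: ✓ (all of [6,7])
  i=7: ✓ (all of [7,8])
  i=8: ✓ (all of [8,9])
  i=9: ✗ (fails at j=10)
Positions where it holds: {4, 5, 6, 7, 8} → 5.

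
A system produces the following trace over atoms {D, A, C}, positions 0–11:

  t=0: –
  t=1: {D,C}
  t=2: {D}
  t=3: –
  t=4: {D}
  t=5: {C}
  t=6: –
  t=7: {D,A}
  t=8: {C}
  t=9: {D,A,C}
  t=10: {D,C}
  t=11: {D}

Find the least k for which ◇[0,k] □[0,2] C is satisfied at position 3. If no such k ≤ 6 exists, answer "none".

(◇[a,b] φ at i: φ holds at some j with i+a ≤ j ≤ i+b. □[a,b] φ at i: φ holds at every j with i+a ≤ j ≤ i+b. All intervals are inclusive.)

5

Scan j = 3,4,… for □[0,2] C:
  j=3: fails
  j=4: fails
  j=5: fails
  j=6: fails
  j=7: fails
  j=8: holds
First hit at j=8, so smallest k = 8-3 = 5.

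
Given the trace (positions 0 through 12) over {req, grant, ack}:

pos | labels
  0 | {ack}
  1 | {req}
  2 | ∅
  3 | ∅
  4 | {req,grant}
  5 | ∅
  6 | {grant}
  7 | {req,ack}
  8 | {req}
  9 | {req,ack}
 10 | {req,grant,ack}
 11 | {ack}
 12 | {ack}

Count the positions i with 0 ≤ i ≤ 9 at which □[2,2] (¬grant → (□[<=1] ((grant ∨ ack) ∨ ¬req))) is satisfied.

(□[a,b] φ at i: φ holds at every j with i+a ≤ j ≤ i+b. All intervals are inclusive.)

8

Evaluate at each i in [0,9]:
  i=0: ✓ (all of [2,2])
  i=1: ✓ (all of [3,3])
  i=2: ✓ (all of [4,4])
  i=3: ✓ (all of [5,5])
  i=4: ✓ (all of [6,6])
  i=5: ✗ (fails at j=7)
  i=6: ✗ (fails at j=8)
  i=7: ✓ (all of [9,9])
  i=8: ✓ (all of [10,10])
  i=9: ✓ (all of [11,11])
Positions where it holds: {0, 1, 2, 3, 4, 7, 8, 9} → 8.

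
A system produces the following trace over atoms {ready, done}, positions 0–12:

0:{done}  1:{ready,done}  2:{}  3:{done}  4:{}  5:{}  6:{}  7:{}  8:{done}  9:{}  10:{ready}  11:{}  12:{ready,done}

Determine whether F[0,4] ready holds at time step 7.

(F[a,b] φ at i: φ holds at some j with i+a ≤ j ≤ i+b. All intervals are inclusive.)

Check ready at each j in [7,11]:
  j=7: false
  j=8: false
  j=9: false
  j=10: true
  j=11: false
Found at j=10 → formula holds.

Yes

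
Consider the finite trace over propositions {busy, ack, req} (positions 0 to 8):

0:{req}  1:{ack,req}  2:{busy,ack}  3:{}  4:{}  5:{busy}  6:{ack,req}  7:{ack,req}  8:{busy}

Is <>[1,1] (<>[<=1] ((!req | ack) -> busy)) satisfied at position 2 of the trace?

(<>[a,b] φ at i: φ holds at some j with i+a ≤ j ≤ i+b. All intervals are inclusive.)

Check <>[<=1] ((!req | ack) -> busy) at each j in [3,3]:
  j=3: fails (none in [3,4])
No position in the window satisfies it → formula fails.

No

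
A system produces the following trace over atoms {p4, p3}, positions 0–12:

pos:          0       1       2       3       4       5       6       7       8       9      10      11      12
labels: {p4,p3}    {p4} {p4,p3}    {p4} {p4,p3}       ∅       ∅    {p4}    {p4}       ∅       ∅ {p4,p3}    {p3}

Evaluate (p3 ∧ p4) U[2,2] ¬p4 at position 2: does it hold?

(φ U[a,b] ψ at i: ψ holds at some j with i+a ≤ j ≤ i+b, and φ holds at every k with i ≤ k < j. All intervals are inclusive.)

Does not hold

Need some j in [4,4] with ¬p4, and (p3 ∧ p4) at every k in [2,j-1].
  j=4: ¬p4 false.
No j in the window works → until fails.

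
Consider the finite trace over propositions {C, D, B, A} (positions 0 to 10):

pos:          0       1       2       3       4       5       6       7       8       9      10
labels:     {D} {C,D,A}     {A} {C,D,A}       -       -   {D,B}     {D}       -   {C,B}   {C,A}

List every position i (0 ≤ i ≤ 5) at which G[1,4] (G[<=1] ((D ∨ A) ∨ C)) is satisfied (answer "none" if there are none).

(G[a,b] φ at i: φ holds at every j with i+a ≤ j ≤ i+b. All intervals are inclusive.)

Evaluate at each i in [0,5]:
  i=0: ✗ (fails at j=3)
  i=1: ✗ (fails at j=3)
  i=2: ✗ (fails at j=3)
  i=3: ✗ (fails at j=4)
  i=4: ✗ (fails at j=5)
  i=5: ✗ (fails at j=7)

none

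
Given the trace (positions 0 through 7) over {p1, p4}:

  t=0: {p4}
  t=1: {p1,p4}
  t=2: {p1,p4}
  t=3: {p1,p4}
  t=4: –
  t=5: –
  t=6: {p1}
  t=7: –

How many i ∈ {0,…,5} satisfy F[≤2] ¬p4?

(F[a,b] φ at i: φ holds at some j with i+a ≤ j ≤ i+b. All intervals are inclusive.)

Evaluate at each i in [0,5]:
  i=0: ✗ (none in [0,2])
  i=1: ✗ (none in [1,3])
  i=2: ✓ (witness j=4)
  i=3: ✓ (witness j=4)
  i=4: ✓ (witness j=4)
  i=5: ✓ (witness j=5)
Positions where it holds: {2, 3, 4, 5} → 4.

4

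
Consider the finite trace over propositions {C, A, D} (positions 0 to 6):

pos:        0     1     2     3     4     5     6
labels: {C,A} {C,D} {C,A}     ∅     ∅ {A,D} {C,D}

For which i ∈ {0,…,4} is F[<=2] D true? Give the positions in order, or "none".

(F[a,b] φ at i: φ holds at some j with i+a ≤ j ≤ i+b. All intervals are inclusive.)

0, 1, 3, 4

Evaluate at each i in [0,4]:
  i=0: ✓ (witness j=1)
  i=1: ✓ (witness j=1)
  i=2: ✗ (none in [2,4])
  i=3: ✓ (witness j=5)
  i=4: ✓ (witness j=5)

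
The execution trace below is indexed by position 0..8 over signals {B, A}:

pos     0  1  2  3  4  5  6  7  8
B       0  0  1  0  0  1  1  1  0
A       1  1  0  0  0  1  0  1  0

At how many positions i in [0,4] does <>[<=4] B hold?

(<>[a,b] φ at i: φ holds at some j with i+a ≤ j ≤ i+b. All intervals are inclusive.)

5

Evaluate at each i in [0,4]:
  i=0: ✓ (witness j=2)
  i=1: ✓ (witness j=2)
  i=2: ✓ (witness j=2)
  i=3: ✓ (witness j=5)
  i=4: ✓ (witness j=5)
Positions where it holds: {0, 1, 2, 3, 4} → 5.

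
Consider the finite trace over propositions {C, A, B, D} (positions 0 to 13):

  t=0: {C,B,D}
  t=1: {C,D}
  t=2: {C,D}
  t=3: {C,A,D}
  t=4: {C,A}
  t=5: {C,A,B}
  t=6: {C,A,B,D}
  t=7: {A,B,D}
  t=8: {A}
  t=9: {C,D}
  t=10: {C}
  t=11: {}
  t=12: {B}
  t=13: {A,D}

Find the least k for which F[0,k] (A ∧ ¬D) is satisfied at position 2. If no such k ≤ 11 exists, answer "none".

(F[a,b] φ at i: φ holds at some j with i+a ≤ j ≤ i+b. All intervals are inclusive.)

Scan j = 2,3,… for (A ∧ ¬D):
  j=2: fails
  j=3: fails
  j=4: holds
First hit at j=4, so smallest k = 4-2 = 2.

2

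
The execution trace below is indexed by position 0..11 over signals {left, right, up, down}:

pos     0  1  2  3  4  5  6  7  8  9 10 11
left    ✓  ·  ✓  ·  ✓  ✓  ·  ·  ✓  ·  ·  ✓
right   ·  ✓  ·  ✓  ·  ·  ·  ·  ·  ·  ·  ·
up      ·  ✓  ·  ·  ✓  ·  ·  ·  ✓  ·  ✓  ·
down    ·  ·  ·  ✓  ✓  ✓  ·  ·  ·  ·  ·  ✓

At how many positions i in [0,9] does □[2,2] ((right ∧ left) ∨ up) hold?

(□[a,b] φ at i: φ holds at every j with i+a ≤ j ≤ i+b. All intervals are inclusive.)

3

Evaluate at each i in [0,9]:
  i=0: ✗ (fails at j=2)
  i=1: ✗ (fails at j=3)
  i=2: ✓ (all of [4,4])
  i=3: ✗ (fails at j=5)
  i=4: ✗ (fails at j=6)
  i=5: ✗ (fails at j=7)
  i=6: ✓ (all of [8,8])
  i=7: ✗ (fails at j=9)
  i=8: ✓ (all of [10,10])
  i=9: ✗ (fails at j=11)
Positions where it holds: {2, 6, 8} → 3.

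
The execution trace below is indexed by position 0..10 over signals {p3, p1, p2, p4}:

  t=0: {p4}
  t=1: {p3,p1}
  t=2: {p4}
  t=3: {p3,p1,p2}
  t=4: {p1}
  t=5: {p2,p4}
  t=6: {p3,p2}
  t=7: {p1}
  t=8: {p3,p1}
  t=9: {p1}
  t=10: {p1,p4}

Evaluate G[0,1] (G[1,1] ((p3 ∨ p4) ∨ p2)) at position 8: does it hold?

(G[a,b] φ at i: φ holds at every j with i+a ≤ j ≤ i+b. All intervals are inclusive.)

No

Check G[1,1] ((p3 ∨ p4) ∨ p2) at every j in [8,9]:
  j=8: fails at 9
  j=9: holds on [10,10]
Fails at j=8 → formula fails.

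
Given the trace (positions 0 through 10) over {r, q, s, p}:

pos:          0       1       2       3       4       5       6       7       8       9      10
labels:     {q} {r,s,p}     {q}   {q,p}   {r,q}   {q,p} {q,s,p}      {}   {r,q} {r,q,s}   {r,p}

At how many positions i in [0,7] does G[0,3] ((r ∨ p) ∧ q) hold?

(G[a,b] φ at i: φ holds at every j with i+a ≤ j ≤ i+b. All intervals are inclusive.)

1

Evaluate at each i in [0,7]:
  i=0: ✗ (fails at j=0)
  i=1: ✗ (fails at j=1)
  i=2: ✗ (fails at j=2)
  i=3: ✓ (all of [3,6])
  i=4: ✗ (fails at j=7)
  i=5: ✗ (fails at j=7)
  i=6: ✗ (fails at j=7)
  i=7: ✗ (fails at j=7)
Positions where it holds: {3} → 1.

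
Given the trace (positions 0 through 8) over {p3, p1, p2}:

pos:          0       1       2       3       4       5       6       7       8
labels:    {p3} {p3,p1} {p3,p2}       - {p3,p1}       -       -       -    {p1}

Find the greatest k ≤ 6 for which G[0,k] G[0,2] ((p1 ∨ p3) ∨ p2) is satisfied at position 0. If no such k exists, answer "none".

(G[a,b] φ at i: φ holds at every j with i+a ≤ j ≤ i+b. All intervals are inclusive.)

0

G[0,2] ((p1 ∨ p3) ∨ p2) must hold from j=0 onward; find where it first fails.
  j=0: holds
  j=1: fails
Holds on [0,0], so largest k = 0.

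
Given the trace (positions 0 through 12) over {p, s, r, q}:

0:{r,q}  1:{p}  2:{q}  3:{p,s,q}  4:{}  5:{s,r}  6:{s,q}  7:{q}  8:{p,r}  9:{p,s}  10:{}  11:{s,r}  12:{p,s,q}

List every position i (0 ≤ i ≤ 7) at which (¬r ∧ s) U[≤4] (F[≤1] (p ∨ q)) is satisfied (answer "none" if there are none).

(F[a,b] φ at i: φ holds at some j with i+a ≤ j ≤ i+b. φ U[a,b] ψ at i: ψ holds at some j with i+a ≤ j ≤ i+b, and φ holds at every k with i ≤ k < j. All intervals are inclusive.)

0, 1, 2, 3, 5, 6, 7

Evaluate at each i in [0,7]:
  i=0: ✓ (rhs at j=0)
  i=1: ✓ (rhs at j=1)
  i=2: ✓ (rhs at j=2)
  i=3: ✓ (rhs at j=3)
  i=4: ✗ (lhs fails at k=4 before rhs at j=5)
  i=5: ✓ (rhs at j=5)
  i=6: ✓ (rhs at j=6)
  i=7: ✓ (rhs at j=7)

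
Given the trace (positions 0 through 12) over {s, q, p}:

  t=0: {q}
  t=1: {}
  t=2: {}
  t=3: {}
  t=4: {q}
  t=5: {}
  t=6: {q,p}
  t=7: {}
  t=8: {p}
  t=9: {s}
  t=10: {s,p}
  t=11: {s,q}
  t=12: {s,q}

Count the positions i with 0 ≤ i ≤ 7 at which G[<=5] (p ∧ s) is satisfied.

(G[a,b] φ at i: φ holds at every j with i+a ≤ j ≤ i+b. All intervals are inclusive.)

Evaluate at each i in [0,7]:
  i=0: ✗ (fails at j=0)
  i=1: ✗ (fails at j=1)
  i=2: ✗ (fails at j=2)
  i=3: ✗ (fails at j=3)
  i=4: ✗ (fails at j=4)
  i=5: ✗ (fails at j=5)
  i=6: ✗ (fails at j=6)
  i=7: ✗ (fails at j=7)
Positions where it holds: {} → 0.

0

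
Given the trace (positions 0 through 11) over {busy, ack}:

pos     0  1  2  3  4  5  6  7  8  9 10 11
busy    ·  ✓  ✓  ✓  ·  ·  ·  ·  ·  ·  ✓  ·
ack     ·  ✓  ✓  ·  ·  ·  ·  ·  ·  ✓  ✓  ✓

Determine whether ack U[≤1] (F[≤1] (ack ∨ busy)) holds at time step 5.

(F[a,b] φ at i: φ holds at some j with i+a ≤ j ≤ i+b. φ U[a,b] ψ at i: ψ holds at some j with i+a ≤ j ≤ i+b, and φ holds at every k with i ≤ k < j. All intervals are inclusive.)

False

Need some j in [5,6] with F[≤1] (ack ∨ busy), and ack at every k in [5,j-1].
  j=5: F[≤1] (ack ∨ busy) — fails (none in [5,6]).
  j=6: F[≤1] (ack ∨ busy) — fails (none in [6,7]).
No j in the window works → until fails.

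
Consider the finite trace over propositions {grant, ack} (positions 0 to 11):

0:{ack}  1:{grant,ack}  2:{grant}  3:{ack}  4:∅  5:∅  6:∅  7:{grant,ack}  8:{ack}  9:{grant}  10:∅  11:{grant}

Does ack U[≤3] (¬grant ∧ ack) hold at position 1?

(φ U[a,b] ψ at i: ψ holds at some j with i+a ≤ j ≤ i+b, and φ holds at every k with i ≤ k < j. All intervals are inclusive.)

No

Need some j in [1,4] with (¬grant ∧ ack), and ack at every k in [1,j-1].
  j=1: (¬grant ∧ ack) false.
  j=2: (¬grant ∧ ack) false.
  j=3: (¬grant ∧ ack) holds, but ack fails at k=2 → not this j.
  j=4: (¬grant ∧ ack) false.
No j in the window works → until fails.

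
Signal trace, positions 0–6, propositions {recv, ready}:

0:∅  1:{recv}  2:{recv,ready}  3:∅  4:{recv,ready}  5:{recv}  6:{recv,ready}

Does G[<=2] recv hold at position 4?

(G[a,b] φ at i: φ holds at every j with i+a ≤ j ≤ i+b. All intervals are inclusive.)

Yes

Check recv at every j in [4,6]:
  j=4: true
  j=5: true
  j=6: true
All positions satisfy it → formula holds.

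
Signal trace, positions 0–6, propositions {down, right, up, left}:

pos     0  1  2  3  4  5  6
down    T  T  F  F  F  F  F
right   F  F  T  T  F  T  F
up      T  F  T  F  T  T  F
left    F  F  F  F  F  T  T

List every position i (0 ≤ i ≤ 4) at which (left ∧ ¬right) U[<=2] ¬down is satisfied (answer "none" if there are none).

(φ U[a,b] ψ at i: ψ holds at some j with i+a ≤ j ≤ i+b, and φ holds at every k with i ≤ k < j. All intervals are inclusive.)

2, 3, 4

Evaluate at each i in [0,4]:
  i=0: ✗ (lhs fails at k=0 before rhs at j=2)
  i=1: ✗ (lhs fails at k=1 before rhs at j=2)
  i=2: ✓ (rhs at j=2)
  i=3: ✓ (rhs at j=3)
  i=4: ✓ (rhs at j=4)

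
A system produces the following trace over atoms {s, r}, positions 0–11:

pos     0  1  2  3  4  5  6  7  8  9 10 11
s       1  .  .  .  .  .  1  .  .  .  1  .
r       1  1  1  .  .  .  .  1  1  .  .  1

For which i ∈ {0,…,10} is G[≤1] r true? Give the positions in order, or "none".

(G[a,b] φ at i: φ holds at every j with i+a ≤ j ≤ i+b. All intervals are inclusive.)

0, 1, 7

Evaluate at each i in [0,10]:
  i=0: ✓ (all of [0,1])
  i=1: ✓ (all of [1,2])
  i=2: ✗ (fails at j=3)
  i=3: ✗ (fails at j=3)
  i=4: ✗ (fails at j=4)
  i=5: ✗ (fails at j=5)
  i=6: ✗ (fails at j=6)
  i=7: ✓ (all of [7,8])
  i=8: ✗ (fails at j=9)
  i=9: ✗ (fails at j=9)
  i=10: ✗ (fails at j=10)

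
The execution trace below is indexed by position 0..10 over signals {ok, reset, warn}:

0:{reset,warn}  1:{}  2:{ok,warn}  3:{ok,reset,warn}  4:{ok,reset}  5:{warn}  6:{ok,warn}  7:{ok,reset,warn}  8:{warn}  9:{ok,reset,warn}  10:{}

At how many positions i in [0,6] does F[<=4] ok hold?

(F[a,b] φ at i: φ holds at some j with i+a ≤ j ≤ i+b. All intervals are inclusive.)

Evaluate at each i in [0,6]:
  i=0: ✓ (witness j=2)
  i=1: ✓ (witness j=2)
  i=2: ✓ (witness j=2)
  i=3: ✓ (witness j=3)
  i=4: ✓ (witness j=4)
  i=5: ✓ (witness j=6)
  i=6: ✓ (witness j=6)
Positions where it holds: {0, 1, 2, 3, 4, 5, 6} → 7.

7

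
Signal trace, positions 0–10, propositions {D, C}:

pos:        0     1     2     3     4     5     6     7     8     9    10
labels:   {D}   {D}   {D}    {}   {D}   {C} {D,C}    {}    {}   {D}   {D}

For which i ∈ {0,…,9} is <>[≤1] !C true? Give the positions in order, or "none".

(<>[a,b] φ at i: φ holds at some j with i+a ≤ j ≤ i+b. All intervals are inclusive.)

0, 1, 2, 3, 4, 6, 7, 8, 9

Evaluate at each i in [0,9]:
  i=0: ✓ (witness j=0)
  i=1: ✓ (witness j=1)
  i=2: ✓ (witness j=2)
  i=3: ✓ (witness j=3)
  i=4: ✓ (witness j=4)
  i=5: ✗ (none in [5,6])
  i=6: ✓ (witness j=7)
  i=7: ✓ (witness j=7)
  i=8: ✓ (witness j=8)
  i=9: ✓ (witness j=9)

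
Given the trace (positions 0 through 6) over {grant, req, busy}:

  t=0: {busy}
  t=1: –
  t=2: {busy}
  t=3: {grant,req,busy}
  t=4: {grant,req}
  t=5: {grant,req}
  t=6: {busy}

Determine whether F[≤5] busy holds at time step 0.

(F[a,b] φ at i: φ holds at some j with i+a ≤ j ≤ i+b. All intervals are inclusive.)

Check busy at each j in [0,5]:
  j=0: true
  j=1: false
  j=2: true
  j=3: true
  j=4: false
  j=5: false
Found at j=0 → formula holds.

Yes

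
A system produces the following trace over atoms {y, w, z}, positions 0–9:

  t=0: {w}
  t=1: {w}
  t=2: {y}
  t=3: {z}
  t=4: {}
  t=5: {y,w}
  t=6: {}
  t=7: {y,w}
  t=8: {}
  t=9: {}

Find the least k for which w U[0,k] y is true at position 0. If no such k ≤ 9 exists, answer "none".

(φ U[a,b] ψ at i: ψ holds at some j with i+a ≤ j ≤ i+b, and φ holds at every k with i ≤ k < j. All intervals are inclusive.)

2

Need earliest j ≥ 0 with y, and w at every k in [0,j-1].
  j=0: rhs fails.
  j=1: rhs fails.
  j=2: rhs holds; lhs holds on [0,1]. k = 2.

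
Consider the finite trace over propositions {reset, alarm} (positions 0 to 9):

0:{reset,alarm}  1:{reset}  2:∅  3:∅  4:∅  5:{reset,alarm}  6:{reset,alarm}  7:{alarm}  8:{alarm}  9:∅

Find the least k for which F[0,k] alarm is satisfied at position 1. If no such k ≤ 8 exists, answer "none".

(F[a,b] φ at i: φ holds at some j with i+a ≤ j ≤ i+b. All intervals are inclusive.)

4

Scan j = 1,2,… for alarm:
  j=1: fails
  j=2: fails
  j=3: fails
  j=4: fails
  j=5: holds
First hit at j=5, so smallest k = 5-1 = 4.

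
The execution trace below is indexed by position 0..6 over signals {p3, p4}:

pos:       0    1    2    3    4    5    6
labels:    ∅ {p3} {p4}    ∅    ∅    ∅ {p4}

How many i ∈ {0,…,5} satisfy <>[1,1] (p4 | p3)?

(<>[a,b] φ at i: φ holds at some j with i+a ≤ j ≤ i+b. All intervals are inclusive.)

3

Evaluate at each i in [0,5]:
  i=0: ✓ (witness j=1)
  i=1: ✓ (witness j=2)
  i=2: ✗ (none in [3,3])
  i=3: ✗ (none in [4,4])
  i=4: ✗ (none in [5,5])
  i=5: ✓ (witness j=6)
Positions where it holds: {0, 1, 5} → 3.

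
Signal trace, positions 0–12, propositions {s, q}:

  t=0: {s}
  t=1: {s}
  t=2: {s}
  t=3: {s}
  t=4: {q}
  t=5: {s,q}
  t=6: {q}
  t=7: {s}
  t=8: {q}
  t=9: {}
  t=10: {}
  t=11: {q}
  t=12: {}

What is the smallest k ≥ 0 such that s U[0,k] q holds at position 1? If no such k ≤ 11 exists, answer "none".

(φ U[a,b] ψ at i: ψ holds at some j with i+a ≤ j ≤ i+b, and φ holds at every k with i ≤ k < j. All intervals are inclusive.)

3

Need earliest j ≥ 1 with q, and s at every k in [1,j-1].
  j=1: rhs fails.
  j=2: rhs fails.
  j=3: rhs fails.
  j=4: rhs holds; lhs holds on [1,3]. k = 3.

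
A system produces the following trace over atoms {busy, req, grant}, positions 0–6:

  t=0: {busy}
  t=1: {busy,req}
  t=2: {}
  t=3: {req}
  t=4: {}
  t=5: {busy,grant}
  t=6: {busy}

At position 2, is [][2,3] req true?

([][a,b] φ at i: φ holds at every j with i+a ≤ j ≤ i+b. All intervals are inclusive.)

Check req at every j in [4,5]:
  j=4: false
  j=5: false
Fails at j=4 → formula fails.

No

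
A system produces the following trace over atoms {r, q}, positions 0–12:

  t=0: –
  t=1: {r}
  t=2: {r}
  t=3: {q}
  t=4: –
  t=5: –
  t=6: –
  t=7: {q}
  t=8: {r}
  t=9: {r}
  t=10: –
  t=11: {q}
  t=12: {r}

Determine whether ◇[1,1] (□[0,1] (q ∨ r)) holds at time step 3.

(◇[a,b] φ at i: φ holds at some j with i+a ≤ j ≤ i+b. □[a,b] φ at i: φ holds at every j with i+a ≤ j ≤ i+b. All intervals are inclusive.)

No

Check □[0,1] (q ∨ r) at each j in [4,4]:
  j=4: fails at 4
No position in the window satisfies it → formula fails.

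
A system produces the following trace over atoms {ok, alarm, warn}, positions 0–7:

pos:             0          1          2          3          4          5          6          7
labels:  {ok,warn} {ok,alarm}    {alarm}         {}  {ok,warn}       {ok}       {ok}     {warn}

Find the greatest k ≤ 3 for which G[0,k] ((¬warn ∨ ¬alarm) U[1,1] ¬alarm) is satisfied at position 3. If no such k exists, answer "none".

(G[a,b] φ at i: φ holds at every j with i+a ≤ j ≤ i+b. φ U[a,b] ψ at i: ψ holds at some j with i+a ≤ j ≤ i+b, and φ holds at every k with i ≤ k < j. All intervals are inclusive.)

((¬warn ∨ ¬alarm) U[1,1] ¬alarm) must hold from j=3 onward; find where it first fails.
  j=3: holds
  j=4: holds
  j=5: holds
  j=6: holds
Holds through j=6; largest k = 3.

3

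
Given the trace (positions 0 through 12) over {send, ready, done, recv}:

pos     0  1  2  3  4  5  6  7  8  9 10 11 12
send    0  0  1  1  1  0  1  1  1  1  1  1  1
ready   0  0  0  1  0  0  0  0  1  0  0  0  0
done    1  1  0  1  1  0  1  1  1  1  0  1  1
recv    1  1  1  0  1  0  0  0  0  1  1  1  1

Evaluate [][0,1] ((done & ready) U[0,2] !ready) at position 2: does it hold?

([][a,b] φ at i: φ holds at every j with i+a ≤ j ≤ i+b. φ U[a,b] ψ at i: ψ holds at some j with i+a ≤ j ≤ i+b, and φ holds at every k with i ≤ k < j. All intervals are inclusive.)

Yes

Check ((done & ready) U[0,2] !ready) at every j in [2,3]:
  j=2: holds
  j=3: holds
All positions satisfy it → formula holds.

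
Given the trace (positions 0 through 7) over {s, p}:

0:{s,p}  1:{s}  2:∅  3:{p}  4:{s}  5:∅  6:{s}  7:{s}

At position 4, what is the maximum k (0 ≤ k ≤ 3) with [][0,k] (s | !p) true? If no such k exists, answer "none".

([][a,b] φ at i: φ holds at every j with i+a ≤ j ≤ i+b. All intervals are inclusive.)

3

(s | !p) must hold from j=4 onward; find where it first fails.
  j=4: holds
  j=5: holds
  j=6: holds
  j=7: holds
Holds through j=7; largest k = 3.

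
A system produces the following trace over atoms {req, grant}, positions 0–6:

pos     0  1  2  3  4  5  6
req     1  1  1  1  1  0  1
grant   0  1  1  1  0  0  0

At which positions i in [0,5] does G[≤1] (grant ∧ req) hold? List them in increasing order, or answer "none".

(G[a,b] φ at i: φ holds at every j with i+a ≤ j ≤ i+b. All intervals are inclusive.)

Evaluate at each i in [0,5]:
  i=0: ✗ (fails at j=0)
  i=1: ✓ (all of [1,2])
  i=2: ✓ (all of [2,3])
  i=3: ✗ (fails at j=4)
  i=4: ✗ (fails at j=4)
  i=5: ✗ (fails at j=5)

1, 2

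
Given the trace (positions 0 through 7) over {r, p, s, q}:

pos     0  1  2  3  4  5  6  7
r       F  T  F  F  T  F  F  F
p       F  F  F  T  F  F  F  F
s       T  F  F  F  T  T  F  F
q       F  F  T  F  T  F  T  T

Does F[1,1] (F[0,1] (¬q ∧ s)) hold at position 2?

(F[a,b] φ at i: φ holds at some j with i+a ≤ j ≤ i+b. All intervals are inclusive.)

No

Check F[0,1] (¬q ∧ s) at each j in [3,3]:
  j=3: fails (none in [3,4])
No position in the window satisfies it → formula fails.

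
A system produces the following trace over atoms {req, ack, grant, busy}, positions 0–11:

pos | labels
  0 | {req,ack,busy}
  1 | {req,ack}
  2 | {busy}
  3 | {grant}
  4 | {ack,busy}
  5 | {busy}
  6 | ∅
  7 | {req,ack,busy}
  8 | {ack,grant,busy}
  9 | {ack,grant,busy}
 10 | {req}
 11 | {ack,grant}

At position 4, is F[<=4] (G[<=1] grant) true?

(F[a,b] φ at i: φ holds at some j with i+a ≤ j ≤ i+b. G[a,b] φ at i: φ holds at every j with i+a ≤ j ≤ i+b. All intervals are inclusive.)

Holds

Check G[<=1] grant at each j in [4,8]:
  j=4: fails at 4
  j=5: fails at 5
  j=6: fails at 6
  j=7: fails at 7
  j=8: holds on [8,9]
Found at j=8 → formula holds.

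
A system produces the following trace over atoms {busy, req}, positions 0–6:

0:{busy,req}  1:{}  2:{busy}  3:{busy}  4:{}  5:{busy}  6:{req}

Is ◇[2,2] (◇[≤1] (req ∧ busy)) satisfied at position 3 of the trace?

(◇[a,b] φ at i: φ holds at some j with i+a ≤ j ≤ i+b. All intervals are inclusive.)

Check ◇[≤1] (req ∧ busy) at each j in [5,5]:
  j=5: fails (none in [5,6])
No position in the window satisfies it → formula fails.

No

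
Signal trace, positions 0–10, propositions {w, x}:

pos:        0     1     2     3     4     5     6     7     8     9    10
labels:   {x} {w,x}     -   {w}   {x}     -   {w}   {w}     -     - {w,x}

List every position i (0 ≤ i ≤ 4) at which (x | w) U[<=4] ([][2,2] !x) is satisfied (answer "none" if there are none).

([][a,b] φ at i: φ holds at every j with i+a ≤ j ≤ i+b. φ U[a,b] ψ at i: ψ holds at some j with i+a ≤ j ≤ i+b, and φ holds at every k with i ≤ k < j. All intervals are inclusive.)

Evaluate at each i in [0,4]:
  i=0: ✓ (rhs at j=0)
  i=1: ✓ (rhs at j=1)
  i=2: ✗ (lhs fails at k=2 before rhs at j=3)
  i=3: ✓ (rhs at j=3)
  i=4: ✓ (rhs at j=4)

0, 1, 3, 4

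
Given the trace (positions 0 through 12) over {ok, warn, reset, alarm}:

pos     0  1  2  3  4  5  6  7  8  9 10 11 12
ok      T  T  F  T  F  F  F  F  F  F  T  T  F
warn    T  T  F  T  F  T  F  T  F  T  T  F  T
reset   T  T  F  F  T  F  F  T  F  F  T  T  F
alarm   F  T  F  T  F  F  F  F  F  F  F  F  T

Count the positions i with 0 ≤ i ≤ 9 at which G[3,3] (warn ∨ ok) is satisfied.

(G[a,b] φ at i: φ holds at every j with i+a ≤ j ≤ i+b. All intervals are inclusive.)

Evaluate at each i in [0,9]:
  i=0: ✓ (all of [3,3])
  i=1: ✗ (fails at j=4)
  i=2: ✓ (all of [5,5])
  i=3: ✗ (fails at j=6)
  i=4: ✓ (all of [7,7])
  i=5: ✗ (fails at j=8)
  i=6: ✓ (all of [9,9])
  i=7: ✓ (all of [10,10])
  i=8: ✓ (all of [11,11])
  i=9: ✓ (all of [12,12])
Positions where it holds: {0, 2, 4, 6, 7, 8, 9} → 7.

7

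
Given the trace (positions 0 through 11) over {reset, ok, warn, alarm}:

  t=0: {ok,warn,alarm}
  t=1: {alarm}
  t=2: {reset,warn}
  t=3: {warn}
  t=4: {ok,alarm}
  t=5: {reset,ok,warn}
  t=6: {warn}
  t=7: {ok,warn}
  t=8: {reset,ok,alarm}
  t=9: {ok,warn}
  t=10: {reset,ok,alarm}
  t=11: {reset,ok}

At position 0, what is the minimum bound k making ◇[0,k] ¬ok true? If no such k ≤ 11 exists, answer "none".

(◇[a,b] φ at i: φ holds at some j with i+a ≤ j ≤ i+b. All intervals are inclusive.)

1

Scan j = 0,1,… for ¬ok:
  j=0: fails
  j=1: holds
First hit at j=1, so smallest k = 1-0 = 1.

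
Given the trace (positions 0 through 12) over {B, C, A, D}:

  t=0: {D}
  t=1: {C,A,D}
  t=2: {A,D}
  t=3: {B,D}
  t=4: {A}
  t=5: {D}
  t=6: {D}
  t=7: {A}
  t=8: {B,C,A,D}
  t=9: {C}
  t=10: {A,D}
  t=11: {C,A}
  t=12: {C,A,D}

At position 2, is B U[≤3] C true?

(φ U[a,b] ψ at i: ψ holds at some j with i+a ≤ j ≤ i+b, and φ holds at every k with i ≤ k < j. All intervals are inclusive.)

False

Need some j in [2,5] with C, and B at every k in [2,j-1].
  j=2: C false.
  j=3: C false.
  j=4: C false.
  j=5: C false.
No j in the window works → until fails.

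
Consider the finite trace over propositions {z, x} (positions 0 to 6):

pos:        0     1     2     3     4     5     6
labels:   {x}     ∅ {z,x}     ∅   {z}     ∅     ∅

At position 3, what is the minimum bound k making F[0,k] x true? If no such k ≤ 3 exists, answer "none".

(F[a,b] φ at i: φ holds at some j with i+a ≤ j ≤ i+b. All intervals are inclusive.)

none

Scan j = 3,4,… for x:
  j=3: fails
  j=4: fails
  j=5: fails
  j=6: fails
No j in [3,6] satisfies it → none.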